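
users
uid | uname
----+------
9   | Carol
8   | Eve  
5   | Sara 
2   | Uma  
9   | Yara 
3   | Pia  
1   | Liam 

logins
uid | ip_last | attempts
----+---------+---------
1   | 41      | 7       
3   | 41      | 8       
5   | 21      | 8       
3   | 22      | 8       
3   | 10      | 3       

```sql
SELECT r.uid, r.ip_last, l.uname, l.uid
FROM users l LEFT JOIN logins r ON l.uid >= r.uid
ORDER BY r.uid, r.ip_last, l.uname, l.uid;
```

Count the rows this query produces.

LEFT JOIN keeps every row from `users`; unmatched rows get NULL for `logins`'s columns.
Matching on l.uid >= r.uid.
- l row (uid=9): matches 5 r row(s) → 5 output row(s).
- l row (uid=8): matches 5 r row(s) → 5 output row(s).
- l row (uid=5): matches 5 r row(s) → 5 output row(s).
- l row (uid=2): matches 1 r row(s) → 1 output row(s).
- l row (uid=9): matches 5 r row(s) → 5 output row(s).
- l row (uid=3): matches 4 r row(s) → 4 output row(s).
- l row (uid=1): matches 1 r row(s) → 1 output row(s).
Total: 26 rows.

26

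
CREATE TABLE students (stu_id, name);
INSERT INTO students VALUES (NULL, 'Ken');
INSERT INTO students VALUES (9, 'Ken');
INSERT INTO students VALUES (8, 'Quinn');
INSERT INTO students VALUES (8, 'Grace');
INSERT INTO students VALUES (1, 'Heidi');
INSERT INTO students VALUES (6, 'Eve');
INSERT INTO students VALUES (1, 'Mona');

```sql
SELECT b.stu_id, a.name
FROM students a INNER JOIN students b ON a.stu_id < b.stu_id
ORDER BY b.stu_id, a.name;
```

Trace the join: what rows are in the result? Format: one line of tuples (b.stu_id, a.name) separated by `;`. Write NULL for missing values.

INNER JOIN keeps only pairs where the ON condition holds.
Matching on a.stu_id < b.stu_id. A NULL in a compared column never satisfies the condition.
Matched pairs: 13.

(6, Heidi); (6, Mona); (8, Eve); (8, Eve); (8, Heidi); (8, Heidi); (8, Mona); (8, Mona); (9, Eve); (9, Grace); (9, Heidi); (9, Mona); (9, Quinn)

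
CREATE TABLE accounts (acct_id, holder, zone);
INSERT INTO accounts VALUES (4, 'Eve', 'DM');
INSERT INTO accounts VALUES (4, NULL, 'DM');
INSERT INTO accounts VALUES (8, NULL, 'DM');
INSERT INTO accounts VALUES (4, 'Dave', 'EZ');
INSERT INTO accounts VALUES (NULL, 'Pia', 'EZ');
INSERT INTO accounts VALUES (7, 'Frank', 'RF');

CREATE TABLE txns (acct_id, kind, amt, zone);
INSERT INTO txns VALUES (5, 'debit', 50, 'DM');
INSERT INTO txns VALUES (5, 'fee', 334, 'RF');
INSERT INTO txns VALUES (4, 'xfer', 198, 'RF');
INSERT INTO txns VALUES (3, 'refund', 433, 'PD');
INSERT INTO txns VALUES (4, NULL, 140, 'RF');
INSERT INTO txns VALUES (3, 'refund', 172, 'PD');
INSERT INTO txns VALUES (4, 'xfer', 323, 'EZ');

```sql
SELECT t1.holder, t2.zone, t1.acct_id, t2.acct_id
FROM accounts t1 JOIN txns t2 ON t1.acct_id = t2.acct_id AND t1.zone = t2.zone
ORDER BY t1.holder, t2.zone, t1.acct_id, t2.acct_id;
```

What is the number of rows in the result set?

1

INNER JOIN keeps only pairs where the ON condition holds.
Matching on t1.acct_id = t2.acct_id AND t1.zone = t2.zone. A NULL in a compared column never satisfies the condition.
Matched pairs: 1.
Total: 1 rows.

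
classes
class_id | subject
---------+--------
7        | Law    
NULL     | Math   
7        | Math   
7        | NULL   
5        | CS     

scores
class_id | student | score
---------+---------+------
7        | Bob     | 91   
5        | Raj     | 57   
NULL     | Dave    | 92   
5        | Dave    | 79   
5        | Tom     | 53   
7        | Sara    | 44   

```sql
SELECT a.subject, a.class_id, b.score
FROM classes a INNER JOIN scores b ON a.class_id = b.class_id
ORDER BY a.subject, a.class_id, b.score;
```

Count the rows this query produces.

INNER JOIN keeps only pairs where the ON condition holds.
Matching on a.class_id = b.class_id. A NULL in a compared column never satisfies the condition.
- a[0] class_id=7 → 2 match(es) in b → 2 row(s).
- a[1] class_id=NULL → no match; dropped.
- a[2] class_id=7 → 2 match(es) in b → 2 row(s).
- a[3] class_id=7 → 2 match(es) in b → 2 row(s).
- a[4] class_id=5 → 3 match(es) in b → 3 row(s).
Total: 9 rows.

9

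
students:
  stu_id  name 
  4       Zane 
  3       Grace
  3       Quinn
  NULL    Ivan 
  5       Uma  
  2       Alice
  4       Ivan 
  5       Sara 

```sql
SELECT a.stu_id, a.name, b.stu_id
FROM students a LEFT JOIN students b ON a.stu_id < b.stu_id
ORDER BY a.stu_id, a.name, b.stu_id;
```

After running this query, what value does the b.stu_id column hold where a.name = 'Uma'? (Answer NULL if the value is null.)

NULL

LEFT JOIN keeps every row from `students a`; unmatched rows get NULL for `students b`'s columns.
Matching on a.stu_id < b.stu_id. A NULL in a compared column never satisfies the condition.
- a row (stu_id=4): matches 2 b row(s) → 2 output row(s).
- a row (stu_id=3): matches 4 b row(s) → 4 output row(s).
- a row (stu_id=3): matches 4 b row(s) → 4 output row(s).
- a row (stu_id=NULL): no match → kept, b columns NULL.
- a row (stu_id=5): no match → kept, b columns NULL.
- a row (stu_id=2): matches 6 b row(s) → 6 output row(s).
- a row (stu_id=4): matches 2 b row(s) → 2 output row(s).
- a row (stu_id=5): no match → kept, b columns NULL.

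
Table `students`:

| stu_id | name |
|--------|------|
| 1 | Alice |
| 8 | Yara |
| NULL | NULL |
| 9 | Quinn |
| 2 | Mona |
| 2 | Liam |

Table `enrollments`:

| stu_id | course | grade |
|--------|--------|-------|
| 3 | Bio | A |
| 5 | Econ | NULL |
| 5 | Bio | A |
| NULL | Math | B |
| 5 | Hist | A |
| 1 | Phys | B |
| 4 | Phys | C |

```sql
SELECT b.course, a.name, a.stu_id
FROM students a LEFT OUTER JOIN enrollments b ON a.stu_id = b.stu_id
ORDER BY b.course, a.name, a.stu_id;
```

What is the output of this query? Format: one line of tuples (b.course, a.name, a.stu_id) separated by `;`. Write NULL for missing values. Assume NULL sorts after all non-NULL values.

(Phys, Alice, 1); (NULL, Liam, 2); (NULL, Mona, 2); (NULL, Quinn, 9); (NULL, Yara, 8); (NULL, NULL, NULL)

LEFT JOIN keeps every row from `students`; unmatched rows get NULL for `enrollments`'s columns.
Matching on a.stu_id = b.stu_id. A NULL in a compared column never satisfies the condition.
- a row (stu_id=1): matches 1 b row(s) → 1 output row(s).
- a row (stu_id=8): no match → kept, b columns NULL.
- a row (stu_id=NULL): no match → kept, b columns NULL.
- a row (stu_id=9): no match → kept, b columns NULL.
- a row (stu_id=2): no match → kept, b columns NULL.
- a row (stu_id=2): no match → kept, b columns NULL.
After projecting and ordering:
b.course | a.name | a.stu_id
Phys | Alice | 1
NULL | Liam | 2
NULL | Mona | 2
NULL | Quinn | 9
NULL | Yara | 8
NULL | NULL | NULL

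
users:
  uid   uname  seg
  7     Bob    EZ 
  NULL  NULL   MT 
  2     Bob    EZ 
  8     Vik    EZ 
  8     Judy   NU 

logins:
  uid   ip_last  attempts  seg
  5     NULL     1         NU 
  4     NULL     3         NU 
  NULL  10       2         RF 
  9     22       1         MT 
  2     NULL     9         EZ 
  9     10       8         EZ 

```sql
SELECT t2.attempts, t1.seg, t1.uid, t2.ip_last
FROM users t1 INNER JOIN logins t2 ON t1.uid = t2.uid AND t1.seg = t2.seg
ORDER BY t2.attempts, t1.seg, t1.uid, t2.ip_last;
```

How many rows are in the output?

1

INNER JOIN keeps only pairs where the ON condition holds.
Matching on t1.uid = t2.uid AND t1.seg = t2.seg. A NULL in a compared column never satisfies the condition.
Matched pairs: 1.
Total: 1 rows.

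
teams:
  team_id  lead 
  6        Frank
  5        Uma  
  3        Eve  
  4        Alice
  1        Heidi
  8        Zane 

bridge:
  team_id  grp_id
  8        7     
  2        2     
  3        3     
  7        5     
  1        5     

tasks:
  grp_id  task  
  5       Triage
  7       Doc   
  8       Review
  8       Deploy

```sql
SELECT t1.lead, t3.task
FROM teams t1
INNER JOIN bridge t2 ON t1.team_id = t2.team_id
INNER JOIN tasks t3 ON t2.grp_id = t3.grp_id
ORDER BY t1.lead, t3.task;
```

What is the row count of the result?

2

Step 1 — t1 INNER JOIN t2 on team_id → 3 row(s).
Then INNER JOIN `tasks t3` on grp_id: keep only rows whose t2.grp_id appears in t3.
Result: 2 row(s).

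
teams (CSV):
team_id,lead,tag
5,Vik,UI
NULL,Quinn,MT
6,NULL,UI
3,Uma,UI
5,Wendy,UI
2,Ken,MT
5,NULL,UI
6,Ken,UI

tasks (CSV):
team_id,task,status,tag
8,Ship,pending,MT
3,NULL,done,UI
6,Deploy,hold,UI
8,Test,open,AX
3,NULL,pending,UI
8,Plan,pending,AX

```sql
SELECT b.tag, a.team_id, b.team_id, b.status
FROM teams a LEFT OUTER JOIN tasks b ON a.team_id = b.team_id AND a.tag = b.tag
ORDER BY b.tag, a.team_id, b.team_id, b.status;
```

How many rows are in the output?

9

LEFT JOIN keeps every row from `teams`; unmatched rows get NULL for `tasks`'s columns.
Matching on a.team_id = b.team_id AND a.tag = b.tag. A NULL in a compared column never satisfies the condition.
- a row (team_id=5, tag=UI): no match → kept, b columns NULL.
- a row (team_id=NULL, tag=MT): no match → kept, b columns NULL.
- a row (team_id=6, tag=UI): matches 1 b row(s) → 1 output row(s).
- a row (team_id=3, tag=UI): matches 2 b row(s) → 2 output row(s).
- a row (team_id=5, tag=UI): no match → kept, b columns NULL.
- a row (team_id=2, tag=MT): no match → kept, b columns NULL.
- a row (team_id=5, tag=UI): no match → kept, b columns NULL.
- a row (team_id=6, tag=UI): matches 1 b row(s) → 1 output row(s).
Total: 4 matched + 5 padded = 9 rows.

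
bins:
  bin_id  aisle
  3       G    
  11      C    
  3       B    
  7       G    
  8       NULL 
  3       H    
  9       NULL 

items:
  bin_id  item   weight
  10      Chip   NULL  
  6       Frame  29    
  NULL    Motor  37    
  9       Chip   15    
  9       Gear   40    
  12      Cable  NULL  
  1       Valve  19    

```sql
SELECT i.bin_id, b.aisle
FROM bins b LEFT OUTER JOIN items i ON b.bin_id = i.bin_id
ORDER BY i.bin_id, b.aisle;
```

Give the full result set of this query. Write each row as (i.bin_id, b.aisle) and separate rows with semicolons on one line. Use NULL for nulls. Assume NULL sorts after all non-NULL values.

LEFT JOIN keeps every row from `bins`; unmatched rows get NULL for `items`'s columns.
Matching on b.bin_id = i.bin_id. A NULL in a compared column never satisfies the condition.
- b (bin_id=3) has no partner → padded with NULL.
- b (bin_id=11) has no partner → padded with NULL.
- b (bin_id=3) has no partner → padded with NULL.
- b (bin_id=7) has no partner → padded with NULL.
- b (bin_id=8) has no partner → padded with NULL.
- b (bin_id=3) has no partner → padded with NULL.
- b (bin_id=9) pairs with 2 row(s) of i.
After projecting and ordering:
i.bin_id | b.aisle
9 | NULL
9 | NULL
NULL | B
NULL | C
NULL | G
NULL | G
NULL | H
NULL | NULL

(9, NULL); (9, NULL); (NULL, B); (NULL, C); (NULL, G); (NULL, G); (NULL, H); (NULL, NULL)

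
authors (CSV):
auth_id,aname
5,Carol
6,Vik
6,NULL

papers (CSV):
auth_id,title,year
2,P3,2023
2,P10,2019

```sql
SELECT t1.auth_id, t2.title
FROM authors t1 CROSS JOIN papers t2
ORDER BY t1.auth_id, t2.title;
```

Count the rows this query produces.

CROSS JOIN pairs every row of `authors` with every row of `papers`: 3 × 2 = 6 rows.

6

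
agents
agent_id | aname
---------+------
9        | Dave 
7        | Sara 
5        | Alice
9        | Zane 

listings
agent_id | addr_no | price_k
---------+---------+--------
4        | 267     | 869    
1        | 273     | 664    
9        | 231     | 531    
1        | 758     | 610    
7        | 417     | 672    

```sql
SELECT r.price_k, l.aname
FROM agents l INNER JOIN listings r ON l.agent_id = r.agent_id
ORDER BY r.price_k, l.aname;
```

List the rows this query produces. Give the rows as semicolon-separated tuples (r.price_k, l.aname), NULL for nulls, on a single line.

INNER JOIN keeps only pairs where the ON condition holds.
Matching on l.agent_id = r.agent_id.
- l (agent_id=9) pairs with 1 row(s) of r.
- l (agent_id=7) pairs with 1 row(s) of r.
- l (agent_id=5) has no partner → excluded.
- l (agent_id=9) pairs with 1 row(s) of r.
After projecting and ordering:
r.price_k | l.aname
531 | Dave
531 | Zane
672 | Sara

(531, Dave); (531, Zane); (672, Sara)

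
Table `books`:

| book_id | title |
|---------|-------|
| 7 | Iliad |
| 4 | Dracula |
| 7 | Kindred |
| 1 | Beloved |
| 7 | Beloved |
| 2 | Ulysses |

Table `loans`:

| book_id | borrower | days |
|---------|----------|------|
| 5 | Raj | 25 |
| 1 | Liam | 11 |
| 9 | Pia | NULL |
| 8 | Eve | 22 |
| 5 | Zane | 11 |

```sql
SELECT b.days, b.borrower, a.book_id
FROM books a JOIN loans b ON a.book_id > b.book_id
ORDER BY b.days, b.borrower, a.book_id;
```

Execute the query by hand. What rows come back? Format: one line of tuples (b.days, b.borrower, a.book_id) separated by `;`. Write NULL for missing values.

INNER JOIN keeps only pairs where the ON condition holds.
Matching on a.book_id > b.book_id.
- a row (book_id=7): matches 3 b row(s) → 3 output row(s).
- a row (book_id=4): matches 1 b row(s) → 1 output row(s).
- a row (book_id=7): matches 3 b row(s) → 3 output row(s).
- a row (book_id=1): no match → dropped.
- a row (book_id=7): matches 3 b row(s) → 3 output row(s).
- a row (book_id=2): matches 1 b row(s) → 1 output row(s).

(11, Liam, 2); (11, Liam, 4); (11, Liam, 7); (11, Liam, 7); (11, Liam, 7); (11, Zane, 7); (11, Zane, 7); (11, Zane, 7); (25, Raj, 7); (25, Raj, 7); (25, Raj, 7)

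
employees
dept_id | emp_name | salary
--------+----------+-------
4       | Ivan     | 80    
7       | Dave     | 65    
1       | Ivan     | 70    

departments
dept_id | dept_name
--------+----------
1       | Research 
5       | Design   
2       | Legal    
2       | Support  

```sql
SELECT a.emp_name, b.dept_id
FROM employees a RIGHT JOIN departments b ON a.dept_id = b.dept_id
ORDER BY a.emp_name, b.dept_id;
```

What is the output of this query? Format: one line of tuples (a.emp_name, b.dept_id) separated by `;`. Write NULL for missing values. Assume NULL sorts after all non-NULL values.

RIGHT JOIN keeps every row from `departments`; unmatched rows get NULL for `employees`'s columns.
Matching on a.dept_id = b.dept_id.
Matched pairs: 1; unmatched b rows kept: 3.

(Ivan, 1); (NULL, 2); (NULL, 2); (NULL, 5)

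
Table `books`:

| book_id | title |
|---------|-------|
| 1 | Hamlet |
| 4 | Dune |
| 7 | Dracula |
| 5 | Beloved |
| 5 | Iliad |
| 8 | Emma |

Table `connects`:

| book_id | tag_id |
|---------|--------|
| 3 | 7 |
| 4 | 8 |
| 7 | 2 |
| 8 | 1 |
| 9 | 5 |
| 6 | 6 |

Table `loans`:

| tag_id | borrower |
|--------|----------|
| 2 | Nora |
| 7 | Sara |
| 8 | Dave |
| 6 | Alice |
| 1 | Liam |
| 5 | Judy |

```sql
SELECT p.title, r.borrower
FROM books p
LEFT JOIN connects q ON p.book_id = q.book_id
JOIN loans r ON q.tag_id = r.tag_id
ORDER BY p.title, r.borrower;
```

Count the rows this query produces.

3

Evaluate left to right. First `books p LEFT JOIN connects q` on book_id: 6 row(s).
Then INNER JOIN `loans r` on tag_id: keep only rows whose q.tag_id appears in r.
Result: 3 row(s).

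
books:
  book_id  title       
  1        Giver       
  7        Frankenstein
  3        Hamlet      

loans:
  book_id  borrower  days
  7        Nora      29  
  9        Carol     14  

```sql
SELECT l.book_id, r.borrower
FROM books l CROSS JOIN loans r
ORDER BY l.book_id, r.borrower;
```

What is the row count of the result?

6

CROSS JOIN pairs every row of `books` with every row of `loans`: 3 × 2 = 6 rows.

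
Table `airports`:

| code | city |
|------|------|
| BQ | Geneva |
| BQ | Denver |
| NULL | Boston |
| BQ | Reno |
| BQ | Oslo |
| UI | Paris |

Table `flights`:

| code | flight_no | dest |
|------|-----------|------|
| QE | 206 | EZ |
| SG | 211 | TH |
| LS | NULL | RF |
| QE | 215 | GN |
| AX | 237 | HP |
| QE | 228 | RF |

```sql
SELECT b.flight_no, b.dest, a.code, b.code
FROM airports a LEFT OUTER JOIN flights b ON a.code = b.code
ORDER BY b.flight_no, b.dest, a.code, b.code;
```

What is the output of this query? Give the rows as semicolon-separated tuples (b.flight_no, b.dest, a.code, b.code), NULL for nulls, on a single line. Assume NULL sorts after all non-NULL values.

(NULL, NULL, BQ, NULL); (NULL, NULL, BQ, NULL); (NULL, NULL, BQ, NULL); (NULL, NULL, BQ, NULL); (NULL, NULL, UI, NULL); (NULL, NULL, NULL, NULL)

LEFT JOIN keeps every row from `airports`; unmatched rows get NULL for `flights`'s columns.
Matching on a.code = b.code. A NULL in a compared column never satisfies the condition.
Matched pairs: 0; unmatched a rows kept: 6.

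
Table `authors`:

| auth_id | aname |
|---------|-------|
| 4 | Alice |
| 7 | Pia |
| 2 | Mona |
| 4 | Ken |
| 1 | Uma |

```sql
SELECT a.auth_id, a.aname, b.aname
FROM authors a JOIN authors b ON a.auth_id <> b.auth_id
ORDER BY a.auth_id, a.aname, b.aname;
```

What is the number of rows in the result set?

18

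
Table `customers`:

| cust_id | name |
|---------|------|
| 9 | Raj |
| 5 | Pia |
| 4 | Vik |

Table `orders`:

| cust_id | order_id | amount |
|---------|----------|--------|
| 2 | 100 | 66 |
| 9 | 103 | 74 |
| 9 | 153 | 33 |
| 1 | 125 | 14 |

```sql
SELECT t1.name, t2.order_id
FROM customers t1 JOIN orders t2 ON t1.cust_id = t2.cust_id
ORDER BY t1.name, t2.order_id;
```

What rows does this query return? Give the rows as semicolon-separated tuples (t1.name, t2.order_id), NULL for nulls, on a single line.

(Raj, 103); (Raj, 153)

INNER JOIN keeps only pairs where the ON condition holds.
Matching on t1.cust_id = t2.cust_id.
- t1 (cust_id=9) pairs with 2 row(s) of t2.
- t1 (cust_id=5) has no partner → excluded.
- t1 (cust_id=4) has no partner → excluded.
After projecting and ordering:
t1.name | t2.order_id
Raj | 103
Raj | 153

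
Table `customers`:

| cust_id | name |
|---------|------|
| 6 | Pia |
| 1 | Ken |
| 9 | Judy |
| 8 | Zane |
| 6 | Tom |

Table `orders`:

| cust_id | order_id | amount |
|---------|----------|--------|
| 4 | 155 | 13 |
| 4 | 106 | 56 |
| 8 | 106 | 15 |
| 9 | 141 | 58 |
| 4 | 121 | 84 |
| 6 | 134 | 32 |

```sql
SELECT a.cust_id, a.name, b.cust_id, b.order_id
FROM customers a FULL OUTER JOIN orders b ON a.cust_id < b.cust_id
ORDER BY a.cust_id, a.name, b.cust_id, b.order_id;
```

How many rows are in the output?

12

FULL OUTER JOIN keeps every row from both sides; unmatched rows get NULL for the other side's columns.
Matching on a.cust_id < b.cust_id.
- cust_id=6: 2 matching b row(s), so 2 row(s) emitted.
- cust_id=1: 6 matching b row(s), so 6 row(s) emitted.
- cust_id=9: no b row matches, row kept with b columns NULL.
- cust_id=8: 1 matching b row(s), so 1 row(s) emitted.
- cust_id=6: 2 matching b row(s), so 2 row(s) emitted.
Total: 11 matched + 1 padded = 12 rows.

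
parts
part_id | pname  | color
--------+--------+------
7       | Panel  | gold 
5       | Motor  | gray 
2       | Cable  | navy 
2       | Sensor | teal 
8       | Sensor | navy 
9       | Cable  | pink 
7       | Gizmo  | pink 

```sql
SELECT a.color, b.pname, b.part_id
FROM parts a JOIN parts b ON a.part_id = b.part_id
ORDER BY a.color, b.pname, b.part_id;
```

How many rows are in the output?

11

INNER JOIN keeps only pairs where the ON condition holds.
Matching on a.part_id = b.part_id.
Matched pairs: 11.
Total: 11 rows.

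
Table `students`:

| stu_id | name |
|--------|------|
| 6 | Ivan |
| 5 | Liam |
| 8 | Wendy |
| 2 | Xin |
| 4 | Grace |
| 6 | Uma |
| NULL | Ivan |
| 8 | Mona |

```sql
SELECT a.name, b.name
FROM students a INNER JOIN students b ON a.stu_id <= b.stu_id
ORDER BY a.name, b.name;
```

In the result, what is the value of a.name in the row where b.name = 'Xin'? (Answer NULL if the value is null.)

Xin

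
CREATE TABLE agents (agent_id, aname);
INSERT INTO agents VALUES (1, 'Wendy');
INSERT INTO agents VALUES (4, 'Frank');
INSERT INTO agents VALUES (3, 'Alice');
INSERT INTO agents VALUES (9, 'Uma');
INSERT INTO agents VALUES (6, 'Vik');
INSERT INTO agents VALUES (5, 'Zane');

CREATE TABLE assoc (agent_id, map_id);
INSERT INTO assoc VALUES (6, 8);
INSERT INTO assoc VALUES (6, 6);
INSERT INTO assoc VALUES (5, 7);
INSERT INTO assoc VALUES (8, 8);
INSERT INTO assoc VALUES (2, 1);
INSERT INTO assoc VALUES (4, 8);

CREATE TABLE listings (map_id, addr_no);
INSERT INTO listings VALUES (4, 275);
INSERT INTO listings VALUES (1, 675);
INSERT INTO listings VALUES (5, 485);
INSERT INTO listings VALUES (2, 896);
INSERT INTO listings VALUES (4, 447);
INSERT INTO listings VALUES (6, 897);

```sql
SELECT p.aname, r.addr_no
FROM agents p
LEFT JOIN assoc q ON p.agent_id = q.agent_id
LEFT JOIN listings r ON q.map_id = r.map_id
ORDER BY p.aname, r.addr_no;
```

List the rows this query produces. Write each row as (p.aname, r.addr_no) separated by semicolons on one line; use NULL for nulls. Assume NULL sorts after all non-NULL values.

Evaluate left to right. First `agents p LEFT JOIN assoc q` on agent_id: 7 row(s).
Then LEFT JOIN `listings r` on map_id: each of those 7 rows is kept; rows whose q.map_id has no match in r get NULL for r's columns.

(Alice, NULL); (Frank, NULL); (Uma, NULL); (Vik, 897); (Vik, NULL); (Wendy, NULL); (Zane, NULL)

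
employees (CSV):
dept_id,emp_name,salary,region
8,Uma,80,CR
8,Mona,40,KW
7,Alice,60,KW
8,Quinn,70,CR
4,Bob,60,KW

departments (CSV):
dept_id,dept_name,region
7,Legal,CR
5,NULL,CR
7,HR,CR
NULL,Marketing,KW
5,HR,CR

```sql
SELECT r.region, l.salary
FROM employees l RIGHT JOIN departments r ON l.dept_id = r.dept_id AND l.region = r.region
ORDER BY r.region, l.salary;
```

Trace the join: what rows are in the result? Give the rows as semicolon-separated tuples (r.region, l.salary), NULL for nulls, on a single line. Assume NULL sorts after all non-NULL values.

(CR, NULL); (CR, NULL); (CR, NULL); (CR, NULL); (KW, NULL)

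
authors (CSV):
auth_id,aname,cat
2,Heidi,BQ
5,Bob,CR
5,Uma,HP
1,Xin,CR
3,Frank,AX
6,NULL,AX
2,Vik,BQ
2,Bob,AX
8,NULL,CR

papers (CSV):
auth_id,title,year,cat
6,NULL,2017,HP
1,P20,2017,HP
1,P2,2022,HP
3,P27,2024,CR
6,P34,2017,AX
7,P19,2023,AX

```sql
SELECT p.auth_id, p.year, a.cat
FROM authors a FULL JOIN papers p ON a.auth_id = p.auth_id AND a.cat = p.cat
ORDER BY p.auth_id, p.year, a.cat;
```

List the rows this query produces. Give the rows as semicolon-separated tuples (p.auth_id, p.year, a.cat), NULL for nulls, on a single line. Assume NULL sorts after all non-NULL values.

(1, 2017, NULL); (1, 2022, NULL); (3, 2024, NULL); (6, 2017, AX); (6, 2017, NULL); (7, 2023, NULL); (NULL, NULL, AX); (NULL, NULL, AX); (NULL, NULL, BQ); (NULL, NULL, BQ); (NULL, NULL, CR); (NULL, NULL, CR); (NULL, NULL, CR); (NULL, NULL, HP)

FULL OUTER JOIN keeps every row from both sides; unmatched rows get NULL for the other side's columns.
Matching on a.auth_id = p.auth_id AND a.cat = p.cat.
- a (auth_id=2, cat=BQ) has no partner → padded with NULL.
- a (auth_id=5, cat=CR) has no partner → padded with NULL.
- a (auth_id=5, cat=HP) has no partner → padded with NULL.
- a (auth_id=1, cat=CR) has no partner → padded with NULL.
- a (auth_id=3, cat=AX) has no partner → padded with NULL.
- a (auth_id=6, cat=AX) pairs with 1 row(s) of p.
- a (auth_id=2, cat=BQ) has no partner → padded with NULL.
- a (auth_id=2, cat=AX) has no partner → padded with NULL.
- a (auth_id=8, cat=CR) has no partner → padded with NULL.
- plus 5 unmatched p row(s), each kept with NULL a columns.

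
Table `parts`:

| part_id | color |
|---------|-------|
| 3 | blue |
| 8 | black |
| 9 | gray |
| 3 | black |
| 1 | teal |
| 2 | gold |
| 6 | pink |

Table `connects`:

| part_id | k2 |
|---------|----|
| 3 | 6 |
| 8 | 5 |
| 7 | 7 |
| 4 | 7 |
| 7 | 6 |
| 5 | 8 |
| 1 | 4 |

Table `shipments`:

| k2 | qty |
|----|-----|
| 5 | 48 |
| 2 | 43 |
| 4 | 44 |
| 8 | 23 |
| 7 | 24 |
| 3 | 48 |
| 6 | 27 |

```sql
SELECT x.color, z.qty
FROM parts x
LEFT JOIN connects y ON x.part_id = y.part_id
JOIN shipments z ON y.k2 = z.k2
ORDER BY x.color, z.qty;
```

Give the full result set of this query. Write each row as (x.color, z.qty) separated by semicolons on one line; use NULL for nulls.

(black, 27); (black, 48); (blue, 27); (teal, 44)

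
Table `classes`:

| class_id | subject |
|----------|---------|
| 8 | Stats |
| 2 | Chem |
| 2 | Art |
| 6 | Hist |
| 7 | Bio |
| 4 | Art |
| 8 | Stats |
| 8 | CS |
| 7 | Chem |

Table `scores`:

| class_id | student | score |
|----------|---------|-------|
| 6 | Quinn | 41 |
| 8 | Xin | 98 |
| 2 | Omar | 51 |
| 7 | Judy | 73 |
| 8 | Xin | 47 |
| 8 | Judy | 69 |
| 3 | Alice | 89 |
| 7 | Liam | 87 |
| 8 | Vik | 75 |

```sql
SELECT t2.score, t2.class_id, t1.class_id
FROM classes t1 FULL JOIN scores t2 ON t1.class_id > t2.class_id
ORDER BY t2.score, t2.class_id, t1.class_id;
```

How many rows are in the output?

FULL OUTER JOIN keeps every row from both sides; unmatched rows get NULL for the other side's columns.
Matching on t1.class_id > t2.class_id.
- class_id=8: 5 matching t2 row(s), so 5 row(s) emitted.
- class_id=2: no t2 row matches, row kept with t2 columns NULL.
- class_id=2: no t2 row matches, row kept with t2 columns NULL.
- class_id=6: 2 matching t2 row(s), so 2 row(s) emitted.
- class_id=7: 3 matching t2 row(s), so 3 row(s) emitted.
- class_id=4: 2 matching t2 row(s), so 2 row(s) emitted.
- class_id=8: 5 matching t2 row(s), so 5 row(s) emitted.
- class_id=8: 5 matching t2 row(s), so 5 row(s) emitted.
- class_id=7: 3 matching t2 row(s), so 3 row(s) emitted.
- 4 t2 row(s) had no t1 match → kept, t1 columns NULL.
Total: 25 matched + 6 padded = 31 rows.

31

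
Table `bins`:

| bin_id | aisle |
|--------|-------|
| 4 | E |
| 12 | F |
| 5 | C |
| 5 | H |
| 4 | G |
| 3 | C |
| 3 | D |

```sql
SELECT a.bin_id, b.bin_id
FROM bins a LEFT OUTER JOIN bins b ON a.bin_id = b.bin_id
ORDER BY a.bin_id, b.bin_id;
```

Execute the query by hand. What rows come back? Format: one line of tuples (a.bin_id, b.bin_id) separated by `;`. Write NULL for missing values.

(3, 3); (3, 3); (3, 3); (3, 3); (4, 4); (4, 4); (4, 4); (4, 4); (5, 5); (5, 5); (5, 5); (5, 5); (12, 12)

LEFT JOIN keeps every row from `bins a`; unmatched rows get NULL for `bins b`'s columns.
Matching on a.bin_id = b.bin_id.
- a[0] bin_id=4 → 2 match(es) in b → 2 row(s).
- a[1] bin_id=12 → 1 match(es) in b → 1 row(s).
- a[2] bin_id=5 → 2 match(es) in b → 2 row(s).
- a[3] bin_id=5 → 2 match(es) in b → 2 row(s).
- a[4] bin_id=4 → 2 match(es) in b → 2 row(s).
- a[5] bin_id=3 → 2 match(es) in b → 2 row(s).
- a[6] bin_id=3 → 2 match(es) in b → 2 row(s).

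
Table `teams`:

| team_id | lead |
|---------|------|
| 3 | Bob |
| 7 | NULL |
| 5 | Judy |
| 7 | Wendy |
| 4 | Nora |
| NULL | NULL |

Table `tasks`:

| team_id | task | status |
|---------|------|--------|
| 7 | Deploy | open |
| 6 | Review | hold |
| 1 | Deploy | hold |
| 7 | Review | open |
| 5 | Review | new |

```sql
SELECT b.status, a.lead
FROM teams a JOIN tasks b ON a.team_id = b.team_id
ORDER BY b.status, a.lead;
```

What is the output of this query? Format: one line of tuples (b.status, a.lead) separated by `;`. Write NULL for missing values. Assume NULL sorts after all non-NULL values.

(new, Judy); (open, Wendy); (open, Wendy); (open, NULL); (open, NULL)

INNER JOIN keeps only pairs where the ON condition holds.
Matching on a.team_id = b.team_id. A NULL in a compared column never satisfies the condition.
Matched pairs: 5.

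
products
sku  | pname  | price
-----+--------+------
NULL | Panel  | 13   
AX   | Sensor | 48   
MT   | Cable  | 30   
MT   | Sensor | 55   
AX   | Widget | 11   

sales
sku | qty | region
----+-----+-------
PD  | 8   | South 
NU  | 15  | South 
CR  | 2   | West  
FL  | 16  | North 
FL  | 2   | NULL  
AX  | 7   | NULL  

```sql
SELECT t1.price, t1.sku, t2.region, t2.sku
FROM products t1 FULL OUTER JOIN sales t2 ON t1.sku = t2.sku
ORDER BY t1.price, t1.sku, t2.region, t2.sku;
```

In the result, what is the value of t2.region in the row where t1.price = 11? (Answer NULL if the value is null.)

NULL

FULL OUTER JOIN keeps every row from both sides; unmatched rows get NULL for the other side's columns.
Matching on t1.sku = t2.sku. A NULL in a compared column never satisfies the condition.
- t1[0] sku=NULL → no match; kept with NULLs on the t2 side.
- t1[1] sku=AX → 1 match(es) in t2 → 1 row(s).
- t1[2] sku=MT → no match; kept with NULLs on the t2 side.
- t1[3] sku=MT → no match; kept with NULLs on the t2 side.
- t1[4] sku=AX → 1 match(es) in t2 → 1 row(s).
- 5 row(s) from t2 found no t1 partner → padded with NULL.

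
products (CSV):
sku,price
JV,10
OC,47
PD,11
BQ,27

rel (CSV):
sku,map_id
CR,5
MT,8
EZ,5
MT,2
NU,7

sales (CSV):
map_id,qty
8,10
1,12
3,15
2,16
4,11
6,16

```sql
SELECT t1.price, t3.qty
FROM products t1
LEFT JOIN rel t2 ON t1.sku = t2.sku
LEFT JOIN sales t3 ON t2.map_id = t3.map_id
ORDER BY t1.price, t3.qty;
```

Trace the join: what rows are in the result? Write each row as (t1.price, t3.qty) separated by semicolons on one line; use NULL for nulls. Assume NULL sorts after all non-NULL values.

(10, NULL); (11, NULL); (27, NULL); (47, NULL)

Joins associate left-to-right: products LEFT JOIN rel on sku gives 4 intermediate row(s).
Then LEFT JOIN `sales t3` on map_id: each of those 4 rows is kept; rows whose t2.map_id has no match in t3 get NULL for t3's columns.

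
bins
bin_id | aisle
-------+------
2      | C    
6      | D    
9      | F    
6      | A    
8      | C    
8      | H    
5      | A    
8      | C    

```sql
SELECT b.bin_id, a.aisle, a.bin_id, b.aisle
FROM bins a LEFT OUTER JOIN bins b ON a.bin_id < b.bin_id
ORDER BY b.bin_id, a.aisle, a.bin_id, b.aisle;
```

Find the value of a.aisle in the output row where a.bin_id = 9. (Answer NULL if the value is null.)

LEFT JOIN keeps every row from `bins a`; unmatched rows get NULL for `bins b`'s columns.
Matching on a.bin_id < b.bin_id.
Matched pairs: 24; unmatched a rows kept: 1.

F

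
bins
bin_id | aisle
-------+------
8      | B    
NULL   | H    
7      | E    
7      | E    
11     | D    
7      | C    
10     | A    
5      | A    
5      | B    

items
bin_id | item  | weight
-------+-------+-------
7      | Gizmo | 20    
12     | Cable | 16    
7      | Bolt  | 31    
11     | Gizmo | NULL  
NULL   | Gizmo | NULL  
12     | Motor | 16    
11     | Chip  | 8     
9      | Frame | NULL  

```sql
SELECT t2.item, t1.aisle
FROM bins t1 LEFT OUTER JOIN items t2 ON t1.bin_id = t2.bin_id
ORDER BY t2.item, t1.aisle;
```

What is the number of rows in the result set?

LEFT JOIN keeps every row from `bins`; unmatched rows get NULL for `items`'s columns.
Matching on t1.bin_id = t2.bin_id. A NULL in a compared column never satisfies the condition.
Matched pairs: 8; unmatched t1 rows kept: 5.
Total: 8 matched + 5 padded = 13 rows.

13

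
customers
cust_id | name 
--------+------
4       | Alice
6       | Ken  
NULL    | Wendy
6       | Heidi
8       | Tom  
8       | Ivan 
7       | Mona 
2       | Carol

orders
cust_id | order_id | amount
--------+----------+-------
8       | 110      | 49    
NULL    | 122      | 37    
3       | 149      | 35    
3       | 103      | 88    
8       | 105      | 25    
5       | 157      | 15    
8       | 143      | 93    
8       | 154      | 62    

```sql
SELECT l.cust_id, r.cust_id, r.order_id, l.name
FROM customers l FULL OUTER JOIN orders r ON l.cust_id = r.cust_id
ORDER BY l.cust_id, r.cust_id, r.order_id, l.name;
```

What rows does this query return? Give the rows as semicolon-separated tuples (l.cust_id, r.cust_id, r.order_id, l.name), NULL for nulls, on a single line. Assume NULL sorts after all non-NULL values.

(2, NULL, NULL, Carol); (4, NULL, NULL, Alice); (6, NULL, NULL, Heidi); (6, NULL, NULL, Ken); (7, NULL, NULL, Mona); (8, 8, 105, Ivan); (8, 8, 105, Tom); (8, 8, 110, Ivan); (8, 8, 110, Tom); (8, 8, 143, Ivan); (8, 8, 143, Tom); (8, 8, 154, Ivan); (8, 8, 154, Tom); (NULL, 3, 103, NULL); (NULL, 3, 149, NULL); (NULL, 5, 157, NULL); (NULL, NULL, 122, NULL); (NULL, NULL, NULL, Wendy)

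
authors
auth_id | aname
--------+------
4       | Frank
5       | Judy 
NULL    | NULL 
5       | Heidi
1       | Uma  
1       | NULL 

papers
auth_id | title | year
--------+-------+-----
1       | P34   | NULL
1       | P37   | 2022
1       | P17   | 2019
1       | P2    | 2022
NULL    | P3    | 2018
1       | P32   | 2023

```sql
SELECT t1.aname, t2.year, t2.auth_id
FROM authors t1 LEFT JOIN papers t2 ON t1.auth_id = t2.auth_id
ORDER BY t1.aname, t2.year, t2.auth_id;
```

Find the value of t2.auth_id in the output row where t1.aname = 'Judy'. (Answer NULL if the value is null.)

NULL

LEFT JOIN keeps every row from `authors`; unmatched rows get NULL for `papers`'s columns.
Matching on t1.auth_id = t2.auth_id. A NULL in a compared column never satisfies the condition.
- t1[0] auth_id=4 → no match; kept with NULLs on the t2 side.
- t1[1] auth_id=5 → no match; kept with NULLs on the t2 side.
- t1[2] auth_id=NULL → no match; kept with NULLs on the t2 side.
- t1[3] auth_id=5 → no match; kept with NULLs on the t2 side.
- t1[4] auth_id=1 → 5 match(es) in t2 → 5 row(s).
- t1[5] auth_id=1 → 5 match(es) in t2 → 5 row(s).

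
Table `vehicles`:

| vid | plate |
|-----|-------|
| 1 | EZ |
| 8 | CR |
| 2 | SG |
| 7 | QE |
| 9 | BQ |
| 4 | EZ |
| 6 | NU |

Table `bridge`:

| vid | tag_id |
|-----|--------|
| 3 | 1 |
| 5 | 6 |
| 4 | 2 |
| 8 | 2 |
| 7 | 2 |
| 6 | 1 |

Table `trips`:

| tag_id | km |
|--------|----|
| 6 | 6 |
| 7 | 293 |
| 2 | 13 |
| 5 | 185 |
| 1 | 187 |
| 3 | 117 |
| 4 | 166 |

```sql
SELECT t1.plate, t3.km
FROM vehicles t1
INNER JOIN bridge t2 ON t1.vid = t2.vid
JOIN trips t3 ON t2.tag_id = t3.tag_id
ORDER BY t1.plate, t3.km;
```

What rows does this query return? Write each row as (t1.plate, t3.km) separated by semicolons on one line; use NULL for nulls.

(CR, 13); (EZ, 13); (NU, 187); (QE, 13)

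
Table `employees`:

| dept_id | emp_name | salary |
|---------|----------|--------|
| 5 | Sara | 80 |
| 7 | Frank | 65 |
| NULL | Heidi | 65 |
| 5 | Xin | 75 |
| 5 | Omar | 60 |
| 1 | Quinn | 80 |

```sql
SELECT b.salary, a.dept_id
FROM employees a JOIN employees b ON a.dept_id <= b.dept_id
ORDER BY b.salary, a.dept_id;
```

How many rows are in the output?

18

INNER JOIN keeps only pairs where the ON condition holds.
Matching on a.dept_id <= b.dept_id. A NULL in a compared column never satisfies the condition.
Matched pairs: 18.
Total: 18 rows.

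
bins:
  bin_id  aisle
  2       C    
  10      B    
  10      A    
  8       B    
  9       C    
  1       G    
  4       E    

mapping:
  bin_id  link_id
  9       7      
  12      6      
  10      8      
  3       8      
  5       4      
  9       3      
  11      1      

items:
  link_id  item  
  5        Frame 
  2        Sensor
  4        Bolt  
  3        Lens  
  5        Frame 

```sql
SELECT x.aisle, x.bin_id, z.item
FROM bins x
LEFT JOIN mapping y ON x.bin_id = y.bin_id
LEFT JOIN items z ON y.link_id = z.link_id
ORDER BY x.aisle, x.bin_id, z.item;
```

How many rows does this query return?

8

Joins associate left-to-right: bins LEFT JOIN mapping on bin_id gives 8 intermediate row(s).
Then LEFT JOIN `items z` on link_id: each of those 8 rows is kept; rows whose y.link_id has no match in z get NULL for z's columns.
Result: 8 row(s).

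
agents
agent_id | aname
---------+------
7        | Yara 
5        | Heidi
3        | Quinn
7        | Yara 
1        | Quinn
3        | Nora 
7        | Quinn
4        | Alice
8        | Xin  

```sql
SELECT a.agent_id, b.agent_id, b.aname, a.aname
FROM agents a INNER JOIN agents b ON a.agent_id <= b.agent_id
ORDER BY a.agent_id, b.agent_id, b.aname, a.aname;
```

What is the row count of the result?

49

INNER JOIN keeps only pairs where the ON condition holds.
Matching on a.agent_id <= b.agent_id.
Matched pairs: 49.
Total: 49 rows.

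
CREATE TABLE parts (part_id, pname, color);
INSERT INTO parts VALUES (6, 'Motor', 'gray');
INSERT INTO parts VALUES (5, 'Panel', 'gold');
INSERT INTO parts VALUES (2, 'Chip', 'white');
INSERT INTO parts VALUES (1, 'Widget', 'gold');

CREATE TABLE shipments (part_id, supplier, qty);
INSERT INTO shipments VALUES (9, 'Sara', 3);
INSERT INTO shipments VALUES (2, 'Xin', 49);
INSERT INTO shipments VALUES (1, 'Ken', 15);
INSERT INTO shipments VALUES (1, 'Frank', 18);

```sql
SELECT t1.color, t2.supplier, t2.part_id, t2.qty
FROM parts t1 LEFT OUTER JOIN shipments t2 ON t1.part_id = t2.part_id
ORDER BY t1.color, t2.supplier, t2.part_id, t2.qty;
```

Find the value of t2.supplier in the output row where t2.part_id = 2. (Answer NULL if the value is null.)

LEFT JOIN keeps every row from `parts`; unmatched rows get NULL for `shipments`'s columns.
Matching on t1.part_id = t2.part_id.
- t1[0] part_id=6 → no match; kept with NULLs on the t2 side.
- t1[1] part_id=5 → no match; kept with NULLs on the t2 side.
- t1[2] part_id=2 → 1 match(es) in t2 → 1 row(s).
- t1[3] part_id=1 → 2 match(es) in t2 → 2 row(s).

Xin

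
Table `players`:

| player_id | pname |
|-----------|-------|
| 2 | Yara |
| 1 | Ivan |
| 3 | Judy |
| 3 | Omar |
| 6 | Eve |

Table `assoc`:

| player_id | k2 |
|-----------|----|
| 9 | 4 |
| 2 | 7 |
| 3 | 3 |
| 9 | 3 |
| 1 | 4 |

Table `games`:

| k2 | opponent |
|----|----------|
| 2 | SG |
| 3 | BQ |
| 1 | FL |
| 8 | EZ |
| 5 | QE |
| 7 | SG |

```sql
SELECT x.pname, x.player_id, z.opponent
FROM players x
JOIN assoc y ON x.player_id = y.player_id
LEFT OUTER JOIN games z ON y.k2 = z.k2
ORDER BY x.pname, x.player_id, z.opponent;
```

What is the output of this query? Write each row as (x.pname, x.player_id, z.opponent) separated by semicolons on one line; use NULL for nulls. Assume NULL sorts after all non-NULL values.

(Ivan, 1, NULL); (Judy, 3, BQ); (Omar, 3, BQ); (Yara, 2, SG)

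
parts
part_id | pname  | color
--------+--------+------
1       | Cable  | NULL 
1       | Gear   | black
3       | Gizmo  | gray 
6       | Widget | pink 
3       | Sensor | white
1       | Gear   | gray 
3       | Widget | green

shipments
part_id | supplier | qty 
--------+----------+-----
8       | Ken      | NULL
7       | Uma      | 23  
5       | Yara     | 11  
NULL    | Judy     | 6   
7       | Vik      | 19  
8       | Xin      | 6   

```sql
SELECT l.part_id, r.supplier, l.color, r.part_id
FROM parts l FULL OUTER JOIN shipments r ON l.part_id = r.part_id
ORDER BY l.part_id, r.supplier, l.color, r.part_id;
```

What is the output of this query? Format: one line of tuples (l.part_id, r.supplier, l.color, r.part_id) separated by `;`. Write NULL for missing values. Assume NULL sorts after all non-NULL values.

FULL OUTER JOIN keeps every row from both sides; unmatched rows get NULL for the other side's columns.
Matching on l.part_id = r.part_id. A NULL in a compared column never satisfies the condition.
- l (part_id=1) has no partner → padded with NULL.
- l (part_id=1) has no partner → padded with NULL.
- l (part_id=3) has no partner → padded with NULL.
- l (part_id=6) has no partner → padded with NULL.
- l (part_id=3) has no partner → padded with NULL.
- l (part_id=1) has no partner → padded with NULL.
- l (part_id=3) has no partner → padded with NULL.
- plus 6 unmatched r row(s), each kept with NULL l columns.

(1, NULL, black, NULL); (1, NULL, gray, NULL); (1, NULL, NULL, NULL); (3, NULL, gray, NULL); (3, NULL, green, NULL); (3, NULL, white, NULL); (6, NULL, pink, NULL); (NULL, Judy, NULL, NULL); (NULL, Ken, NULL, 8); (NULL, Uma, NULL, 7); (NULL, Vik, NULL, 7); (NULL, Xin, NULL, 8); (NULL, Yara, NULL, 5)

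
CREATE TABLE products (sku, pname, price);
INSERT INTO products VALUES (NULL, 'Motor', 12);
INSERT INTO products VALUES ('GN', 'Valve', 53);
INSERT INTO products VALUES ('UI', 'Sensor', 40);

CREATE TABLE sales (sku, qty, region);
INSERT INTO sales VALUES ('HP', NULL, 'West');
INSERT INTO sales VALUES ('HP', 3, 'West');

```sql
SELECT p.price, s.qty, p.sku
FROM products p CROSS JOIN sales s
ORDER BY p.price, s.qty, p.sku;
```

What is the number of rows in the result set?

6

CROSS JOIN pairs every row of `products` with every row of `sales`: 3 × 2 = 6 rows.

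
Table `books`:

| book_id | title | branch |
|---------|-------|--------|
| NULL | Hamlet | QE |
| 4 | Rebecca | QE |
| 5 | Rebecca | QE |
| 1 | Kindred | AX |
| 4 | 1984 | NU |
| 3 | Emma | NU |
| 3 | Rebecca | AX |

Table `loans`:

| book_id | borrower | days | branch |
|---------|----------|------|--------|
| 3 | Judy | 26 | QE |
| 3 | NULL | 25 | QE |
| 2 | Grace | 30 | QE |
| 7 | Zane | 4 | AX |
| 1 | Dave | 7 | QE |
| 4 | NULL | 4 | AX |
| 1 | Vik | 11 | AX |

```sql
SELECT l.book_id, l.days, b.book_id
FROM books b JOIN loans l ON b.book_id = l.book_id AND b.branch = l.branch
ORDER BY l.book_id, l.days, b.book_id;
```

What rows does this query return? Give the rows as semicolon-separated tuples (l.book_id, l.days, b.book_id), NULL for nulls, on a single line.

(1, 11, 1)

INNER JOIN keeps only pairs where the ON condition holds.
Matching on b.book_id = l.book_id AND b.branch = l.branch. A NULL in a compared column never satisfies the condition.
- b[0] book_id=NULL, branch=QE → no match; dropped.
- b[1] book_id=4, branch=QE → no match; dropped.
- b[2] book_id=5, branch=QE → no match; dropped.
- b[3] book_id=1, branch=AX → 1 match(es) in l → 1 row(s).
- b[4] book_id=4, branch=NU → no match; dropped.
- b[5] book_id=3, branch=NU → no match; dropped.
- b[6] book_id=3, branch=AX → no match; dropped.
After projecting and ordering:
l.book_id | l.days | b.book_id
1 | 11 | 1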